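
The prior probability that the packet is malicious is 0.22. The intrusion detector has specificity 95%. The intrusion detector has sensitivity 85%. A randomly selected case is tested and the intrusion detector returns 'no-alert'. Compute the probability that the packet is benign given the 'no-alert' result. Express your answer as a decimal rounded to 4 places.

Write H for 'the packet is malicious'. Prior odds H:¬H = 0.22/0.78 = 0.28205. For the 'no-alert' outcome, the likelihood ratio is 0.15/0.95 = 0.15789.
Posterior odds = 0.28205 × 0.15789 = 0.044534, so P(H|E) = 0.044534/(1+0.044534) = 0.0426. Then P(¬H|E) = 1 − 0.0426 = 0.9574.

P(¬H | E) ≈ 0.9574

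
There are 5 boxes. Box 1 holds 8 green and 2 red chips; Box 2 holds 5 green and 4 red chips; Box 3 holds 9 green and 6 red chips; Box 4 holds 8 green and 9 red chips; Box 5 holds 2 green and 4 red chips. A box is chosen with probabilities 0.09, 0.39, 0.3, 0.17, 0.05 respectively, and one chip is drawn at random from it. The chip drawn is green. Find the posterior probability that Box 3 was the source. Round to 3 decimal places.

P(green|Box 1) = 0.8; P(green|Box 2) = 0.5556; P(green|Box 3) = 0.6; P(green|Box 4) = 0.4706; P(green|Box 5) = 0.3333.
Prior × likelihood for each source: 0.09·0.8=0.07200, 0.39·0.5556=0.2167, 0.3·0.6=0.1800, 0.17·0.4706=0.08000, 0.05·0.3333=0.01667. Summing gives P(green) = 0.56533.
P(Box 3 | green) = 0.1800 / 0.56533 = 0.318.

Posterior probability ≈ 0.318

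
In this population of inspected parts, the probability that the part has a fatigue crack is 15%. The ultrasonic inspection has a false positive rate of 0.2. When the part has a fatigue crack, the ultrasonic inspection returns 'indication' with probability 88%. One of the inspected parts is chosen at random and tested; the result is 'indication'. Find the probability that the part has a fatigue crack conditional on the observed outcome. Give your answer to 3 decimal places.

Let H be the event that the part has a fatigue crack. P(H) = 0.15, so P(¬H) = 0.85. With E the 'indication' result, P(E|H) = 0.88 and P(E|¬H) = 0.2.
P(E) = 0.88·0.15 + 0.2·0.85 = 0.13200 + 0.17000 = 0.30200.
By Bayes' theorem, P(H|E) = 0.13200 / 0.30200 = 0.437.

P(H | E) ≈ 0.437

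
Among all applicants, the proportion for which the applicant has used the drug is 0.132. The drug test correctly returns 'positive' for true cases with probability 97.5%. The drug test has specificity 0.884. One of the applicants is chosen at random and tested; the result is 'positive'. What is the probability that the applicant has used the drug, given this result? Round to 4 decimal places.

P(H | E) ≈ 0.5611

Let H be the event that the applicant has used the drug. P(H) = 0.132, so P(¬H) = 0.868. With E the 'positive' result, P(E|H) = 0.975 and P(E|¬H) = 0.116.
P(E) = 0.975·0.132 + 0.116·0.868 = 0.12870 + 0.10069 = 0.22939.
By Bayes' theorem, P(H|E) = 0.12870 / 0.22939 = 0.5611.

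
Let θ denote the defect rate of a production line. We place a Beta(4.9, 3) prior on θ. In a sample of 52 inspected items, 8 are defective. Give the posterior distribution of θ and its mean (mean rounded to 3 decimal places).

Posterior: Beta(12.9, 47); mean ≈ 0.215

The binomial likelihood is conjugate to the Beta prior: with 8 successes and 44 failures, the posterior is Beta(4.9+8, 3+44) = Beta(12.9, 47).
Posterior mean = α/(α+β) = 12.9/59.9 = 0.215.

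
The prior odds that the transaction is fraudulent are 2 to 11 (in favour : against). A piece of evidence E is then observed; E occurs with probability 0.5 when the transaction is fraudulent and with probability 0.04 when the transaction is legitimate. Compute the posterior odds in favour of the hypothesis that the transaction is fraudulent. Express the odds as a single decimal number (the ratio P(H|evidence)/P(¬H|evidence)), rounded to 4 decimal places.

Posterior odds ≈ 2.2727

Prior odds = 2/11 = 0.18182. In log-odds, ln(0.18182) = -1.7047.
Add log likelihood ratio: ln(12.500) = 2.5257.
Posterior log-odds = 0.82098, so posterior odds = exp(0.82098) = 2.2727.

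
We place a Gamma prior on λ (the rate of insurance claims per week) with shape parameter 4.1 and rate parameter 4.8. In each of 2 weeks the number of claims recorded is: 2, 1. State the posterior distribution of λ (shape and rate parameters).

Posterior: Gamma(shape=7.1, rate=6.8)

The Poisson likelihood adds the total count to the shape and the number of exposure periods to the rate. Here ∑xᵢ = 3 and n = 2, so shape 4.1→7.1 and rate 4.8→6.8.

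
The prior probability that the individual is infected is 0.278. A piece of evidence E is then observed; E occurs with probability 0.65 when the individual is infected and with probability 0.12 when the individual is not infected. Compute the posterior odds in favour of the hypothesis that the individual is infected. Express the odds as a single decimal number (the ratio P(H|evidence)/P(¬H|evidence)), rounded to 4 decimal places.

Posterior odds ≈ 2.0856

Prior odds = 0.278/(1−0.278) = 0.38504.
Likelihood ratio for E = 0.65/0.12 = 5.4167.
Posterior odds = prior odds × LR = 2.0856.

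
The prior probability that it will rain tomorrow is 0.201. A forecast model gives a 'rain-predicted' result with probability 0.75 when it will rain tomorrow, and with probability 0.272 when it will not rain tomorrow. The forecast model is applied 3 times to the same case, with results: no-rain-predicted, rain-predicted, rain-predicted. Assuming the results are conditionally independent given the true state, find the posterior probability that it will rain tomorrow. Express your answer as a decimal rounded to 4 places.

Posterior P(H) ≈ 0.3964

With H the event that it will rain tomorrow, the joint likelihood of the observed sequence is P(data|H) = 0.25·0.75·0.75 = 0.14062 and P(data|¬H) = 0.728·0.272·0.272 = 0.053860.
Bayes: P(H|data) = 0.201·0.14062 / (0.201·0.14062 + 0.799·0.053860) = 0.028266/0.071300 = 0.3964.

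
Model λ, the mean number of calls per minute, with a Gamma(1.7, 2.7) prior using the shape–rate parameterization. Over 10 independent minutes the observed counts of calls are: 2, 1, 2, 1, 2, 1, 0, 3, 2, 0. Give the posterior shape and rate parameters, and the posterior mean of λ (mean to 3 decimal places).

Posterior: Gamma(shape=15.7, rate=12.7); mean ≈ 1.236

Total count ∑xᵢ = 14 over n = 10 minutes.
Gamma is conjugate to the Poisson likelihood: posterior is Gamma(shape = 1.7+14 = 15.7, rate = 2.7+10 = 12.7).
E[λ | data] = 15.7/12.7 = 1.236.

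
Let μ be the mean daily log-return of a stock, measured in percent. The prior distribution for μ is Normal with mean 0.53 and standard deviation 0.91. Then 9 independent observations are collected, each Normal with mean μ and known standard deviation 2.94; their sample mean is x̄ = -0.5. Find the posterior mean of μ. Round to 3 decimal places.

Posterior mean ≈ 0.053

Prior precision 1/τ₀² = 1/0.91² = 1.20758; data precision n/σ² = 9/2.94² = 1.04123.
Posterior precision = 1.20758 + 1.04123 = 2.24882.
Posterior mean = (1.20758·0.53 + 1.04123·-0.5) / 2.24882 = 0.053.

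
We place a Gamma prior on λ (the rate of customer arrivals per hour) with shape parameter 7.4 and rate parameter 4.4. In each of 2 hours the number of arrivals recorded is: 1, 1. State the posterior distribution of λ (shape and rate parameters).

Posterior: Gamma(shape=9.4, rate=6.4)

Total count ∑xᵢ = 2 over n = 2 hours.
Gamma is conjugate to the Poisson likelihood: posterior is Gamma(shape = 7.4+2 = 9.4, rate = 4.4+2 = 6.4).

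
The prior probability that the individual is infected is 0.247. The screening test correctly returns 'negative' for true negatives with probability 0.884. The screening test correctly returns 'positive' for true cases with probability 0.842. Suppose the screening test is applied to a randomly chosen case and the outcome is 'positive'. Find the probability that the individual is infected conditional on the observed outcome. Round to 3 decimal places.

Write H for 'the individual is infected'. Prior odds H:¬H = 0.247/0.753 = 0.32802. For the 'positive' outcome, the likelihood ratio is 0.842/0.116 = 7.2586.
Posterior odds = 0.32802 × 7.2586 = 2.3810, so P(H|E) = 2.3810/(1+2.3810) = 0.704.

P(H | E) ≈ 0.704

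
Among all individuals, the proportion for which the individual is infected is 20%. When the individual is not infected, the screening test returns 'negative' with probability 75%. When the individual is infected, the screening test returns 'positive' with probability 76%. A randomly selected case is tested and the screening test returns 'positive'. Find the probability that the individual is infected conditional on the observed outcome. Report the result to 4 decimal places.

Let H be the event that the individual is infected. P(H) = 0.2, so P(¬H) = 0.8. With E the 'positive' result, P(E|H) = 0.76 and P(E|¬H) = 0.25.
P(E) = 0.76·0.2 + 0.25·0.8 = 0.15200 + 0.20000 = 0.35200.
By Bayes' theorem, P(H|E) = 0.15200 / 0.35200 = 0.4318.

P(H | E) ≈ 0.4318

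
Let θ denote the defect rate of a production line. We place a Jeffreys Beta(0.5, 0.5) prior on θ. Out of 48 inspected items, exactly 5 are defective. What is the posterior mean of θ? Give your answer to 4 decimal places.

Posterior mean ≈ 0.1122

The binomial likelihood is conjugate to the Beta prior: with 5 successes and 43 failures, the posterior is Beta(0.5+5, 0.5+43) = Beta(5.5, 43.5).
Posterior mean = α/(α+β) = 5.5/49 = 0.1122.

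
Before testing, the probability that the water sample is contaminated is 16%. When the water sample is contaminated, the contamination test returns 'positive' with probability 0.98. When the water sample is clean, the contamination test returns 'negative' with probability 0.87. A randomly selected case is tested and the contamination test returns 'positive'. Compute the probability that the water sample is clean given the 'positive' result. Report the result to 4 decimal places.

P(¬H | E) ≈ 0.4105

Let H be the event that the water sample is contaminated. P(H) = 0.16, so P(¬H) = 0.84. With E the 'positive' result, P(E|H) = 0.98 and P(E|¬H) = 0.13.
P(E) = 0.98·0.16 + 0.13·0.84 = 0.15680 + 0.10920 = 0.26600.
By Bayes' theorem, P(H|E) = 0.15680 / 0.26600 = 0.5895. Hence P(¬H|E) = 1 − 0.5895 = 0.4105.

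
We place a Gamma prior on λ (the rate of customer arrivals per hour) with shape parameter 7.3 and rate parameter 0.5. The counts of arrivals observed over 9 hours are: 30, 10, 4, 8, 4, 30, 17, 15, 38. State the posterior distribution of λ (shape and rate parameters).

Posterior: Gamma(shape=163.3, rate=9.5)

The Poisson likelihood adds the total count to the shape and the number of exposure periods to the rate. Here ∑xᵢ = 156 and n = 9, so shape 7.3→163.3 and rate 0.5→9.5.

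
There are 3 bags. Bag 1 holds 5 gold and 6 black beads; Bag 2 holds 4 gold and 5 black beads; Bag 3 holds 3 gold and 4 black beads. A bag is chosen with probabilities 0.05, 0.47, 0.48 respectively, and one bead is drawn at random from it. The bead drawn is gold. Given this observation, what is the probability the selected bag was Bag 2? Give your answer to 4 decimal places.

P(gold|Bag 1) = 0.4545; P(gold|Bag 2) = 0.4444; P(gold|Bag 3) = 0.4286.
Prior × likelihood for each source: 0.05·0.4545=0.02273, 0.47·0.4444=0.2089, 0.48·0.4286=0.2057. Summing gives P(gold) = 0.43733.
P(Bag 2 | gold) = 0.2089 / 0.43733 = 0.4776.

Posterior probability ≈ 0.4776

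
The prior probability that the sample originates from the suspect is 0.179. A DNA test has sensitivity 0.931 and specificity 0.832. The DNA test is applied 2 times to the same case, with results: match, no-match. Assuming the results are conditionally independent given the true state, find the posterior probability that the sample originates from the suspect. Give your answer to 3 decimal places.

Posterior P(H) ≈ 0.091

With H the event that the sample originates from the suspect, the joint likelihood of the observed sequence is P(data|H) = 0.931·0.069 = 0.064239 and P(data|¬H) = 0.168·0.832 = 0.13978.
Bayes: P(H|data) = 0.179·0.064239 / (0.179·0.064239 + 0.821·0.13978) = 0.011499/0.12625 = 0.0911.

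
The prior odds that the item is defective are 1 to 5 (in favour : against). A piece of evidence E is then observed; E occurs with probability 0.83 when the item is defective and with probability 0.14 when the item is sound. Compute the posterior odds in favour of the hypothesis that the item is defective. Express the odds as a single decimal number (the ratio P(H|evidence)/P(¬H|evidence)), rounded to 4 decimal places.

Prior odds = 1/5 = 0.20000. In log-odds, ln(0.20000) = -1.6094.
Add log likelihood ratio: ln(5.9286) = 1.7798.
Posterior log-odds = 0.17035, so posterior odds = exp(0.17035) = 1.1857.

Posterior odds ≈ 1.1857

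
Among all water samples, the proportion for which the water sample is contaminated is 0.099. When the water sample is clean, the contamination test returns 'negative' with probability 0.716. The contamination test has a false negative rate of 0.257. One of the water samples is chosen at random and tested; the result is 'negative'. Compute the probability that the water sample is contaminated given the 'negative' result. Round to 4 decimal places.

Let H be the event that the water sample is contaminated. P(H) = 0.099, so P(¬H) = 0.901. With E the 'negative' result, P(E|H) = 0.257 and P(E|¬H) = 0.716.
P(E) = 0.257·0.099 + 0.716·0.901 = 0.025443 + 0.64512 = 0.67056.
By Bayes' theorem, P(H|E) = 0.025443 / 0.67056 = 0.0379.

P(H | E) ≈ 0.0379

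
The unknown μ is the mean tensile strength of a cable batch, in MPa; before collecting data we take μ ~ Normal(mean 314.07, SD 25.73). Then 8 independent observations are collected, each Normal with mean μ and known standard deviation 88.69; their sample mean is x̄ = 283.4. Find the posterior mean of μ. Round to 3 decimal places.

Posterior mean ≈ 301.729

With known σ, the Normal prior is conjugate. Weight on the data is w = (n/σ²)/(n/σ² + 1/τ₀²) = 0.00101705/(0.00101705+0.00151050) = 0.40238.
Posterior mean = w·x̄ + (1−w)·μ₀ = 0.40238·283.4 + 0.59762·314.07 = 301.729.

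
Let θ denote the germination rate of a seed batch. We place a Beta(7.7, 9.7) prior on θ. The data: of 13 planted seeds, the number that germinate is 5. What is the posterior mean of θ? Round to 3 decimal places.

Posterior mean ≈ 0.418

The binomial likelihood is conjugate to the Beta prior: with 5 successes and 8 failures, the posterior is Beta(7.7+5, 9.7+8) = Beta(12.7, 17.7).
E[θ | data] = 12.7/(12.7+17.7) = 0.418.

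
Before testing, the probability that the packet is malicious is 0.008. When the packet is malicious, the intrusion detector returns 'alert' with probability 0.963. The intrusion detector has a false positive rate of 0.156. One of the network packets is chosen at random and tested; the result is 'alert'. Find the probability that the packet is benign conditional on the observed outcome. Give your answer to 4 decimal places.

P(¬H | E) ≈ 0.9526

Let H be the event that the packet is malicious. P(H) = 0.008, so P(¬H) = 0.992. With E the 'alert' result, P(E|H) = 0.963 and P(E|¬H) = 0.156.
P(E) = 0.963·0.008 + 0.156·0.992 = 0.0077040 + 0.15475 = 0.16246.
By Bayes' theorem, P(H|E) = 0.0077040 / 0.16246 = 0.0474. Hence P(¬H|E) = 1 − 0.0474 = 0.9526.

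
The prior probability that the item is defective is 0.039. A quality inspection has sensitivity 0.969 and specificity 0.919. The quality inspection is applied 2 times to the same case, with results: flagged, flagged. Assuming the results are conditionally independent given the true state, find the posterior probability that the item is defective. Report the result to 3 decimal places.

Posterior P(H) ≈ 0.853

Let H be the event that the item is defective; start with P(H) = 0.039. P('flagged'|H) = 0.969, P('flagged'|¬H) = 0.081.
Update on result 1 ('flagged'): P(H) ← 0.969·0.0390 / (0.969·0.0390 + 0.081·0.9610) = 0.037791/0.11563 = 0.3268.
Update on result 2 ('flagged'): P(H) ← 0.969·0.3268 / (0.969·0.3268 + 0.081·0.6732) = 0.31669/0.37122 = 0.8531.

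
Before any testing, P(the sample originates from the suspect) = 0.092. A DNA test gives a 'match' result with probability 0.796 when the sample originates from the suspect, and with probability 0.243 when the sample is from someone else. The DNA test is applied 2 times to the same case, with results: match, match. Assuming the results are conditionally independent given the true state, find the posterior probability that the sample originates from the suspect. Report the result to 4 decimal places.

Posterior P(H) ≈ 0.5209

With H the event that the sample originates from the suspect, the joint likelihood of the observed sequence is P(data|H) = 0.796·0.796 = 0.63362 and P(data|¬H) = 0.243·0.243 = 0.059049.
Bayes: P(H|data) = 0.092·0.63362 / (0.092·0.63362 + 0.908·0.059049) = 0.058293/0.11191 = 0.5209.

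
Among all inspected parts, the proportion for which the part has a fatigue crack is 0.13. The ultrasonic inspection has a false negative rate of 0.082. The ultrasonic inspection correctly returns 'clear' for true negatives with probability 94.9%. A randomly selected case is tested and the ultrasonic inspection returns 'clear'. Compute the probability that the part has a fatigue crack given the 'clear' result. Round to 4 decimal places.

P(H | E) ≈ 0.0127

Write H for 'the part has a fatigue crack'. Prior odds H:¬H = 0.13/0.87 = 0.14943. For the 'clear' outcome, the likelihood ratio is 0.082/0.949 = 0.086407.
Posterior odds = 0.14943 × 0.086407 = 0.012911, so P(H|E) = 0.012911/(1+0.012911) = 0.0127.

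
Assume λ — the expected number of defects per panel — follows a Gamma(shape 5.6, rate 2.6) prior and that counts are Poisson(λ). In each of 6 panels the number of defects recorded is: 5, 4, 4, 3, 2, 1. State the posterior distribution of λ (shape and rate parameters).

Posterior: Gamma(shape=24.6, rate=8.6)

Total count ∑xᵢ = 19 over n = 6 panels.
Gamma is conjugate to the Poisson likelihood: posterior is Gamma(shape = 5.6+19 = 24.6, rate = 2.6+6 = 8.6).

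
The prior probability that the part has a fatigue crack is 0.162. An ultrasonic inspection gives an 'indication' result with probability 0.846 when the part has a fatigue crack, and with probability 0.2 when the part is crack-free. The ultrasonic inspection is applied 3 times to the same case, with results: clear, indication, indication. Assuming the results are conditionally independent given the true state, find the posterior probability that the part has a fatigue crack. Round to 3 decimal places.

Posterior P(H) ≈ 0.400

With H the event that the part has a fatigue crack, the joint likelihood of the observed sequence is P(data|H) = 0.154·0.846·0.846 = 0.11022 and P(data|¬H) = 0.8·0.2·0.2 = 0.032000.
Bayes: P(H|data) = 0.162·0.11022 / (0.162·0.11022 + 0.838·0.032000) = 0.017856/0.044672 = 0.3997.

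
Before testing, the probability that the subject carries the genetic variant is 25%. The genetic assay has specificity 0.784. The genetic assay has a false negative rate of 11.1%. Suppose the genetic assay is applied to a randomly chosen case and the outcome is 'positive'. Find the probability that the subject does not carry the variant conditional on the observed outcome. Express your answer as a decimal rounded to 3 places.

P(¬H | E) ≈ 0.422

Write H for 'the subject carries the genetic variant'. Prior odds H:¬H = 0.25/0.75 = 0.33333. For the 'positive' outcome, the likelihood ratio is 0.889/0.216 = 4.1157.
Posterior odds = 0.33333 × 4.1157 = 1.3719, so P(H|E) = 1.3719/(1+1.3719) = 0.578. Then P(¬H|E) = 1 − 0.578 = 0.422.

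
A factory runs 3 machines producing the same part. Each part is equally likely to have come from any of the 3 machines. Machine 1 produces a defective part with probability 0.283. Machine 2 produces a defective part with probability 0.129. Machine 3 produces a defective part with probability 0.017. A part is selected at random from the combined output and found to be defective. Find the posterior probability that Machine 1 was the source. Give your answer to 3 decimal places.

Tabulate prior·likelihood by source: [1] prior 0.333333, lik 0.283, product 0.09433; [2] prior 0.333333, lik 0.129, product 0.04300; [3] prior 0.333333, lik 0.017, product 0.005667.
Normalizing constant = 0.14300; the posterior for Machine 1 is its product over the sum, 0.09433/0.14300 = 0.660.

Posterior probability ≈ 0.660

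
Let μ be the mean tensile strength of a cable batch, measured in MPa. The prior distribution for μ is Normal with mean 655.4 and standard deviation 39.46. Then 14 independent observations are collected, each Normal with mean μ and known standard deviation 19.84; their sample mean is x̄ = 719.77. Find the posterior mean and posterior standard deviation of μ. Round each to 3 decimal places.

With known σ, the Normal prior is conjugate. Weight on the data is w = (n/σ²)/(n/σ² + 1/τ₀²) = 0.0355668/(0.0355668+0.00064222) = 0.98226.
Posterior mean = w·x̄ + (1−w)·μ₀ = 0.98226·719.77 + 0.017737·655.4 = 718.628. Posterior variance = 1/(0.0355668+0.00064222) = 27.6174, so SD = 5.255.

Posterior mean ≈ 718.628; posterior SD ≈ 5.255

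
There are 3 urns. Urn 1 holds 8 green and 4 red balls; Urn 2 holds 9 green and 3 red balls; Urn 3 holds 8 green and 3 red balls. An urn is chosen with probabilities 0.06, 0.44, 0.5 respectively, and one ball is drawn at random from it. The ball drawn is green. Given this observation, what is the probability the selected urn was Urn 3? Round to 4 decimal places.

Posterior probability ≈ 0.4957

P(green|Urn 1) = 0.6667; P(green|Urn 2) = 0.75; P(green|Urn 3) = 0.7273.
Prior × likelihood for each source: 0.06·0.6667=0.04000, 0.44·0.75=0.3300, 0.5·0.7273=0.3636. Summing gives P(green) = 0.73364.
P(Urn 3 | green) = 0.3636 / 0.73364 = 0.4957.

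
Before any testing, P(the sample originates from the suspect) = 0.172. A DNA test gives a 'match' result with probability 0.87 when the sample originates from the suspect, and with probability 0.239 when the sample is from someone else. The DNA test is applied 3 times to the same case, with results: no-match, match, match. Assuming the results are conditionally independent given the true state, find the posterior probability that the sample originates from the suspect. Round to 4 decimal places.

Let H be the event that the sample originates from the suspect; start with P(H) = 0.172. P('match'|H) = 0.87, P('match'|¬H) = 0.239.
Update on result 1 ('no-match'): P(H) ← 0.13·0.1720 / (0.13·0.1720 + 0.761·0.8280) = 0.022360/0.65247 = 0.0343.
Update on result 2 ('match'): P(H) ← 0.87·0.0343 / (0.87·0.0343 + 0.239·0.9657) = 0.029815/0.26062 = 0.1144.
Update on result 3 ('match'): P(H) ← 0.87·0.1144 / (0.87·0.1144 + 0.239·0.8856) = 0.099526/0.31118 = 0.3198.

Posterior P(H) ≈ 0.3198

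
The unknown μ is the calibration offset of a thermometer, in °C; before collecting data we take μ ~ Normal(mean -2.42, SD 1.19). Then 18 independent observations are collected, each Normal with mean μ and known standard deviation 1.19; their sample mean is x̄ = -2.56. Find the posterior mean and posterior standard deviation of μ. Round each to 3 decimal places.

With known σ, the Normal prior is conjugate. Weight on the data is w = (n/σ²)/(n/σ² + 1/τ₀²) = 12.7110/(12.7110+0.706165) = 0.94737.
Posterior mean = w·x̄ + (1−w)·μ₀ = 0.94737·-2.56 + 0.052632·-2.42 = -2.553. Posterior variance = 1/(12.7110+0.706165) = 0.0745316, so SD = 0.273.

Posterior mean ≈ -2.553; posterior SD ≈ 0.273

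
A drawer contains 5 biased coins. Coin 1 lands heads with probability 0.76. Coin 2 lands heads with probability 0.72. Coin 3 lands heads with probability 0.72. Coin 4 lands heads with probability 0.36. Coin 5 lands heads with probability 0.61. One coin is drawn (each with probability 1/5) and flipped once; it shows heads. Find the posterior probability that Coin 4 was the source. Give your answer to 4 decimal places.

Tabulate prior·likelihood by source: [1] prior 0.2, lik 0.76, product 0.1520; [2] prior 0.2, lik 0.72, product 0.1440; [3] prior 0.2, lik 0.72, product 0.1440; [4] prior 0.2, lik 0.36, product 0.07200; [5] prior 0.2, lik 0.61, product 0.1220.
Normalizing constant = 0.63400; the posterior for Coin 4 is its product over the sum, 0.07200/0.63400 = 0.1136.

Posterior probability ≈ 0.1136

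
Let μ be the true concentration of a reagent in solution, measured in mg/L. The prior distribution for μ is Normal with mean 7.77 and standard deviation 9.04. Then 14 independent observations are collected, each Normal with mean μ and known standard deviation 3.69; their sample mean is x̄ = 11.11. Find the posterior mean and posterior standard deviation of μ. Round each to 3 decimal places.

Posterior mean ≈ 11.071; posterior SD ≈ 0.980

Prior precision 1/τ₀² = 1/9.04² = 0.0122367; data precision n/σ² = 14/3.69² = 1.02819.
Posterior precision = 0.0122367 + 1.02819 = 1.04043, giving posterior SD = 1/√1.04043 = 0.980.
Posterior mean = (0.0122367·7.77 + 1.02819·11.11) / 1.04043 = 11.071.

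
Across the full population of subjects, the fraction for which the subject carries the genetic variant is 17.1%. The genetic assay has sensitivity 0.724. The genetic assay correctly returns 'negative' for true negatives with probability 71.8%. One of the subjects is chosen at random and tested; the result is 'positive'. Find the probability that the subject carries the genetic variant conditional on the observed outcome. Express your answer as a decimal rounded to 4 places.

P(H | E) ≈ 0.3462

Let H be the event that the subject carries the genetic variant. P(H) = 0.171, so P(¬H) = 0.829. With E the 'positive' result, P(E|H) = 0.724 and P(E|¬H) = 0.282.
P(E) = 0.724·0.171 + 0.282·0.829 = 0.12380 + 0.23378 = 0.35758.
By Bayes' theorem, P(H|E) = 0.12380 / 0.35758 = 0.3462.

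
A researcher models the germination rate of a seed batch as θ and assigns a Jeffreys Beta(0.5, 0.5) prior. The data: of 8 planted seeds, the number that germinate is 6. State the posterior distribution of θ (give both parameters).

The binomial likelihood is conjugate to the Beta prior: with 6 successes and 2 failures, the posterior is Beta(0.5+6, 0.5+2) = Beta(6.5, 2.5).

Posterior: Beta(6.5, 2.5)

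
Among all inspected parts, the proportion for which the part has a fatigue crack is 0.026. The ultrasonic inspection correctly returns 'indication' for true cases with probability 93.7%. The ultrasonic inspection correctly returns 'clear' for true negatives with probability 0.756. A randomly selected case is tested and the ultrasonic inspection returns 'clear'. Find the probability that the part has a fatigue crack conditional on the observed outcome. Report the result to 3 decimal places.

Let H be the event that the part has a fatigue crack. P(H) = 0.026, so P(¬H) = 0.974. With E the 'clear' result, P(E|H) = 0.063 and P(E|¬H) = 0.756.
P(E) = 0.063·0.026 + 0.756·0.974 = 0.0016380 + 0.73634 = 0.73798.
By Bayes' theorem, P(H|E) = 0.0016380 / 0.73798 = 0.002.

P(H | E) ≈ 0.002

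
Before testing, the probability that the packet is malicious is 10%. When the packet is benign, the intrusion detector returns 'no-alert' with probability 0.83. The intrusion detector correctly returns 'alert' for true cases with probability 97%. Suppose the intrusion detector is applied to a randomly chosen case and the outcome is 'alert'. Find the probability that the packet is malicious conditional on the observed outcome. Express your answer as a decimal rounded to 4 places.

P(H | E) ≈ 0.3880

Write H for 'the packet is malicious'. Prior odds H:¬H = 0.1/0.9 = 0.11111. For the 'alert' outcome, the likelihood ratio is 0.97/0.17 = 5.7059.
Posterior odds = 0.11111 × 5.7059 = 0.63399, so P(H|E) = 0.63399/(1+0.63399) = 0.3880.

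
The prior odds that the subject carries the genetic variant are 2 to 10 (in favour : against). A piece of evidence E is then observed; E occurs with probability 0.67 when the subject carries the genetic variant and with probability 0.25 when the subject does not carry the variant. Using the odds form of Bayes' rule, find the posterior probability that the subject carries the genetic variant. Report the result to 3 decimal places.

Posterior probability ≈ 0.349

Prior odds = 2/10 = 0.20000.
Likelihood ratio for E = 0.67/0.25 = 2.6800.
Posterior odds = prior odds × LR = 0.53600.
Posterior probability = odds/(1+odds) = 0.53600/1.5360 = 0.349.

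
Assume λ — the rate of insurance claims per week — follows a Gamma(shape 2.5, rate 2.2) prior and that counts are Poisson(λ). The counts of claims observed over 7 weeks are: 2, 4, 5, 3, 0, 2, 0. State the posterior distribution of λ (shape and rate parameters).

Posterior: Gamma(shape=18.5, rate=9.2)

Total count ∑xᵢ = 16 over n = 7 weeks.
Gamma is conjugate to the Poisson likelihood: posterior is Gamma(shape = 2.5+16 = 18.5, rate = 2.2+7 = 9.2).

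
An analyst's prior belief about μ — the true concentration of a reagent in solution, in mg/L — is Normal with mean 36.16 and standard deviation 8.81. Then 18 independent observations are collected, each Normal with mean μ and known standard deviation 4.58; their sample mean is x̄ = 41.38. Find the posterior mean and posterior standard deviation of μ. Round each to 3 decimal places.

Prior precision 1/τ₀² = 1/8.81² = 0.0128839; data precision n/σ² = 18/4.58² = 0.858107.
Posterior precision = 0.0128839 + 0.858107 = 0.870991, giving posterior SD = 1/√0.870991 = 1.072.
Posterior mean = (0.0128839·36.16 + 0.858107·41.38) / 0.870991 = 41.303.

Posterior mean ≈ 41.303; posterior SD ≈ 1.072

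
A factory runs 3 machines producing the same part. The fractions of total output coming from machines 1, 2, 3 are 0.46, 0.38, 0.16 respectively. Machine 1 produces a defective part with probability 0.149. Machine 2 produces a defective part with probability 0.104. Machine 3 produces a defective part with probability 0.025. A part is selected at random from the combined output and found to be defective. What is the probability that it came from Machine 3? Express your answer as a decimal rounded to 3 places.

P(defective|M1) = 0.149; P(defective|M2) = 0.104; P(defective|M3) = 0.025.
Prior × likelihood for each source: 0.46·0.149=0.06854, 0.38·0.104=0.03952, 0.16·0.025=0.004000. Summing gives P(defective) = 0.11206.
P(Machine 3 | defective) = 0.004000 / 0.11206 = 0.036.

Posterior probability ≈ 0.036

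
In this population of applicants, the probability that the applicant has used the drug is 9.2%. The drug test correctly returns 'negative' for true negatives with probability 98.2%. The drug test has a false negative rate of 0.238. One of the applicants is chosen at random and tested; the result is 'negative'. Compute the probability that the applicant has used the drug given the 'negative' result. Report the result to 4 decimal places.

Write H for 'the applicant has used the drug'. Prior odds H:¬H = 0.092/0.908 = 0.10132. For the 'negative' outcome, the likelihood ratio is 0.238/0.982 = 0.24236.
Posterior odds = 0.10132 × 0.24236 = 0.024557, so P(H|E) = 0.024557/(1+0.024557) = 0.0240.

P(H | E) ≈ 0.0240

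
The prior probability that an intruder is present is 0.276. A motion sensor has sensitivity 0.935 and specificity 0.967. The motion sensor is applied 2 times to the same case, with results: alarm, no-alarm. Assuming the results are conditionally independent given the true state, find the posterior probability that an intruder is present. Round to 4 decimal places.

Let H be the event that an intruder is present; start with P(H) = 0.276. P('alarm'|H) = 0.935, P('alarm'|¬H) = 0.033.
Update on result 1 ('alarm'): P(H) ← 0.935·0.2760 / (0.935·0.2760 + 0.033·0.7240) = 0.25806/0.28195 = 0.9153.
Update on result 2 ('no-alarm'): P(H) ← 0.065·0.9153 / (0.065·0.9153 + 0.967·0.0847) = 0.059492/0.14143 = 0.4206.

Posterior P(H) ≈ 0.4206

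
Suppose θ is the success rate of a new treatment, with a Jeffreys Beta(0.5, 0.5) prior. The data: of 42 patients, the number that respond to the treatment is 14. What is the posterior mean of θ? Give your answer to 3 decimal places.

Observing 14 successes and 28 failures updates Beta(0.5, 0.5) by adding the success and failure counts to the two shape parameters: α = 0.5+14 = 14.5, β = 0.5+28 = 28.5.
Posterior mean = α/(α+β) = 14.5/43 = 0.337.

Posterior mean ≈ 0.337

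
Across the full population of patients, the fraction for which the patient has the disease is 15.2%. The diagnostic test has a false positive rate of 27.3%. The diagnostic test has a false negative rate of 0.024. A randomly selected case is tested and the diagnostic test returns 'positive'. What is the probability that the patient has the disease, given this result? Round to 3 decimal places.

P(H | E) ≈ 0.391

Let H be the event that the patient has the disease. P(H) = 0.152, so P(¬H) = 0.848. With E the 'positive' result, P(E|H) = 0.976 and P(E|¬H) = 0.273.
P(E) = 0.976·0.152 + 0.273·0.848 = 0.14835 + 0.23150 = 0.37986.
By Bayes' theorem, P(H|E) = 0.14835 / 0.37986 = 0.391.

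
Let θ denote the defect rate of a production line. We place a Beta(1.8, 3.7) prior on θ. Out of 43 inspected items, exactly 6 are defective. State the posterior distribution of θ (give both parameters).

Observing 6 successes and 37 failures updates Beta(1.8, 3.7) by adding the success and failure counts to the two shape parameters: α = 1.8+6 = 7.8, β = 3.7+37 = 40.7.

Posterior: Beta(7.8, 40.7)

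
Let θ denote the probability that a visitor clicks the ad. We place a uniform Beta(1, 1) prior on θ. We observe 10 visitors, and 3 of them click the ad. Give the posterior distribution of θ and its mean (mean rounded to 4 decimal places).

Posterior: Beta(4, 8); mean ≈ 0.3333

Observing 3 successes and 7 failures updates Beta(1, 1) by adding the success and failure counts to the two shape parameters: α = 1+3 = 4, β = 1+7 = 8.
Posterior mean = α/(α+β) = 4/12 = 0.3333.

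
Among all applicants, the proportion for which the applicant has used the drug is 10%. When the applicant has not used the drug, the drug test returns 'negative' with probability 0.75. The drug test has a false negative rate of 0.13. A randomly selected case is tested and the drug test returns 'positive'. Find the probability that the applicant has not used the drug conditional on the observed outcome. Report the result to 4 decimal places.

Write H for 'the applicant has used the drug'. Prior odds H:¬H = 0.1/0.9 = 0.11111. For the 'positive' outcome, the likelihood ratio is 0.87/0.25 = 3.4800.
Posterior odds = 0.11111 × 3.4800 = 0.38667, so P(H|E) = 0.38667/(1+0.38667) = 0.2788. Then P(¬H|E) = 1 − 0.2788 = 0.7212.

P(¬H | E) ≈ 0.7212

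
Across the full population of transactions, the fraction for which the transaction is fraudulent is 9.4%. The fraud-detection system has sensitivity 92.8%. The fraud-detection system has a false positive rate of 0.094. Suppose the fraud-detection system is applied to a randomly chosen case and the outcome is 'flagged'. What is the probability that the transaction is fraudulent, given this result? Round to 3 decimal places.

P(H | E) ≈ 0.506

Let H be the event that the transaction is fraudulent. P(H) = 0.094, so P(¬H) = 0.906. With E the 'flagged' result, P(E|H) = 0.928 and P(E|¬H) = 0.094.
P(E) = 0.928·0.094 + 0.094·0.906 = 0.087232 + 0.085164 = 0.17240.
By Bayes' theorem, P(H|E) = 0.087232 / 0.17240 = 0.506.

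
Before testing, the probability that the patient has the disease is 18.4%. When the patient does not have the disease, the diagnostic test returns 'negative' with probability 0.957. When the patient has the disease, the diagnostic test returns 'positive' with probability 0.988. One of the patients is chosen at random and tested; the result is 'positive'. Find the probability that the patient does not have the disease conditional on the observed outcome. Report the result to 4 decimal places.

P(¬H | E) ≈ 0.1618

Let H be the event that the patient has the disease. P(H) = 0.184, so P(¬H) = 0.816. With E the 'positive' result, P(E|H) = 0.988 and P(E|¬H) = 0.043.
P(E) = 0.988·0.184 + 0.043·0.816 = 0.18179 + 0.035088 = 0.21688.
By Bayes' theorem, P(H|E) = 0.18179 / 0.21688 = 0.8382. Hence P(¬H|E) = 1 − 0.8382 = 0.1618.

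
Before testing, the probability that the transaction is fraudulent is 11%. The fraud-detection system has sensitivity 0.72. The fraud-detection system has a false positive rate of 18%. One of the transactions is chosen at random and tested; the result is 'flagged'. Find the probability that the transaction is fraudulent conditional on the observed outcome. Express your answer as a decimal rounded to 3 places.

P(H | E) ≈ 0.331

Write H for 'the transaction is fraudulent'. Prior odds H:¬H = 0.11/0.89 = 0.12360. For the 'flagged' outcome, the likelihood ratio is 0.72/0.18 = 4.0000.
Posterior odds = 0.12360 × 4.0000 = 0.49438, so P(H|E) = 0.49438/(1+0.49438) = 0.331.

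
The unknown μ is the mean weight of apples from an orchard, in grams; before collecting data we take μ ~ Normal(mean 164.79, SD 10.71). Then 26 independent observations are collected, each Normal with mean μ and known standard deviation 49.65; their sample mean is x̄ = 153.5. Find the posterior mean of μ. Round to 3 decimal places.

Posterior mean ≈ 158.609

With known σ, the Normal prior is conjugate. Weight on the data is w = (n/σ²)/(n/σ² + 1/τ₀²) = 0.0105471/(0.0105471+0.00871808) = 0.54747.
Posterior mean = w·x̄ + (1−w)·μ₀ = 0.54747·153.5 + 0.45253·164.79 = 158.609.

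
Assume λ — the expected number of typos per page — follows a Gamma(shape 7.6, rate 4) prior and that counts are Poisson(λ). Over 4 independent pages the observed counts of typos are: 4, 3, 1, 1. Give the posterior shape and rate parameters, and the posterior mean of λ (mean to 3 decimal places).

Total count ∑xᵢ = 9 over n = 4 pages.
Gamma is conjugate to the Poisson likelihood: posterior is Gamma(shape = 7.6+9 = 16.6, rate = 4+4 = 8).
E[λ | data] = 16.6/8 = 2.075.

Posterior: Gamma(shape=16.6, rate=8); mean ≈ 2.075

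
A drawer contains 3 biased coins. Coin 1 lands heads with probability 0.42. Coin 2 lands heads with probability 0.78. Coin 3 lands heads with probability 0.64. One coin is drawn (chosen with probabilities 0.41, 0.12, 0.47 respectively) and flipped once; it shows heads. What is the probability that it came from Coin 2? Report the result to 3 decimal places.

P(heads|C1) = 0.42; P(heads|C2) = 0.78; P(heads|C3) = 0.64.
Prior × likelihood for each source: 0.41·0.42=0.1722, 0.12·0.78=0.09360, 0.47·0.64=0.3008. Summing gives P(heads) = 0.56660.
P(Coin 2 | heads) = 0.09360 / 0.56660 = 0.165.

Posterior probability ≈ 0.165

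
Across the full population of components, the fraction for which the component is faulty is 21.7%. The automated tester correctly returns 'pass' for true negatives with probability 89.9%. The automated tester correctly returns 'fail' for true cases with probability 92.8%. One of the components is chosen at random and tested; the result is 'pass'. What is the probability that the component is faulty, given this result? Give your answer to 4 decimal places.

P(H | E) ≈ 0.0217

Write H for 'the component is faulty'. Prior odds H:¬H = 0.217/0.783 = 0.27714. For the 'pass' outcome, the likelihood ratio is 0.072/0.899 = 0.080089.
Posterior odds = 0.27714 × 0.080089 = 0.022196, so P(H|E) = 0.022196/(1+0.022196) = 0.0217.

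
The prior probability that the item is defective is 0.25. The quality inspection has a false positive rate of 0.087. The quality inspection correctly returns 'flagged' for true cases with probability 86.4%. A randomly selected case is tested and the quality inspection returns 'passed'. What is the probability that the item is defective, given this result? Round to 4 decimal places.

P(H | E) ≈ 0.0473

Let H be the event that the item is defective. P(H) = 0.25, so P(¬H) = 0.75. With E the 'passed' result, P(E|H) = 0.136 and P(E|¬H) = 0.913.
P(E) = 0.136·0.25 + 0.913·0.75 = 0.034000 + 0.68475 = 0.71875.
By Bayes' theorem, P(H|E) = 0.034000 / 0.71875 = 0.0473.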